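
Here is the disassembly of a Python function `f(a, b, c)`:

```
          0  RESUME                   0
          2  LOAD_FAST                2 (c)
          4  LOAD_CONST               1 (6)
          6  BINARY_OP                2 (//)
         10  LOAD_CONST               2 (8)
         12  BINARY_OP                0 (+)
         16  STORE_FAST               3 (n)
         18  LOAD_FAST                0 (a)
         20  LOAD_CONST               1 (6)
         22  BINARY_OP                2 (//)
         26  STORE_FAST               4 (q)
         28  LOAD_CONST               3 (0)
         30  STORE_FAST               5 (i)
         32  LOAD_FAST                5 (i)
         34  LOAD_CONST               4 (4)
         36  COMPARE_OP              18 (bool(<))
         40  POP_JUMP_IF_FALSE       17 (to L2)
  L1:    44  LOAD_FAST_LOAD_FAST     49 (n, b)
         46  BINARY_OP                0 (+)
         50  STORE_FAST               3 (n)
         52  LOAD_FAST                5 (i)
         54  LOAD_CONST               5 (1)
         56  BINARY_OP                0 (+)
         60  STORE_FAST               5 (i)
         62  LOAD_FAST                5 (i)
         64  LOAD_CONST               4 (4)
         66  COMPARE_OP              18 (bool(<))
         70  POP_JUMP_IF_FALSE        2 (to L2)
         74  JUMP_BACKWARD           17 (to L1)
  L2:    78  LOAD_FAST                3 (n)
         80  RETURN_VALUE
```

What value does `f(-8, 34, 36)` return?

150

LOAD_FAST c → push 36. Stack: [36]
LOAD_CONST → push 6. Stack: [36, 6]
BINARY_OP // → 36 // 6 = 6. Stack: [6]
LOAD_CONST → push 8. Stack: [6, 8]
BINARY_OP + → 6 + 8 = 14. Stack: [14]
STORE_FAST n → n=14. Stack: []
LOAD_FAST a → push -8. Stack: [-8]
LOAD_CONST → push 6. Stack: [-8, 6]
BINARY_OP // → -8 // 6 = -2. Stack: [-2]
STORE_FAST q → q=-2. Stack: []
LOAD_CONST → push 0. Stack: [0]
STORE_FAST i → i=0. Stack: []
LOAD_FAST i → push 0. Stack: [0]
LOAD_CONST → push 4. Stack: [0, 4]
COMPARE_OP bool(<) → 0 vs 4 = True. Stack: [True]
POP_JUMP_IF_FALSE → pop True; no jump. Stack: []
LOAD_FAST_LOAD_FAST n,b → push 14,34. Stack: [14, 34]
BINARY_OP + → 14 + 34 = 48. Stack: [48]
STORE_FAST n → n=48. Stack: []
LOAD_FAST i → push 0. Stack: [0]
LOAD_CONST → push 1. Stack: [0, 1]
BINARY_OP + → 0 + 1 = 1. Stack: [1]
STORE_FAST i → i=1. Stack: []
LOAD_FAST i → push 1. Stack: [1]
LOAD_CONST → push 4. Stack: [1, 4]
COMPARE_OP bool(<) → 1 vs 4 = True. Stack: [True]
POP_JUMP_IF_FALSE → pop True; no jump. Stack: []
LOAD_FAST_LOAD_FAST n,b → push 48,34. Stack: [48, 34]
BINARY_OP + → 48 + 34 = 82. Stack: [82]
STORE_FAST n → n=82. Stack: []
LOAD_FAST i → push 1. Stack: [1]
LOAD_CONST → push 1. Stack: [1, 1]
BINARY_OP + → 1 + 1 = 2. Stack: [2]
STORE_FAST i → i=2. Stack: []
LOAD_FAST i → push 2. Stack: [2]
LOAD_CONST → push 4. Stack: [2, 4]
COMPARE_OP bool(<) → 2 vs 4 = True. Stack: [True]
POP_JUMP_IF_FALSE → pop True; no jump. Stack: []
LOAD_FAST_LOAD_FAST n,b → push 82,34. Stack: [82, 34]
BINARY_OP + → 82 + 34 = 116. Stack: [116]
STORE_FAST n → n=116. Stack: []
LOAD_FAST i → push 2. Stack: [2]
LOAD_CONST → push 1. Stack: [2, 1]
BINARY_OP + → 2 + 1 = 3. Stack: [3]
STORE_FAST i → i=3. Stack: []
LOAD_FAST i → push 3. Stack: [3]
LOAD_CONST → push 4. Stack: [3, 4]
COMPARE_OP bool(<) → 3 vs 4 = True. Stack: [True]
POP_JUMP_IF_FALSE → pop True; no jump. Stack: []
LOAD_FAST_LOAD_FAST n,b → push 116,34. Stack: [116, 34]
BINARY_OP + → 116 + 34 = 150. Stack: [150]
STORE_FAST n → n=150. Stack: []
LOAD_FAST i → push 3. Stack: [3]
LOAD_CONST → push 1. Stack: [3, 1]
BINARY_OP + → 3 + 1 = 4. Stack: [4]
STORE_FAST i → i=4. Stack: []
LOAD_FAST i → push 4. Stack: [4]
LOAD_CONST → push 4. Stack: [4, 4]
COMPARE_OP bool(<) → 4 vs 4 = False. Stack: [False]
POP_JUMP_IF_FALSE → pop False; jump. Stack: []
LOAD_FAST n → push 150. Stack: [150]
RETURN_VALUE → return 150.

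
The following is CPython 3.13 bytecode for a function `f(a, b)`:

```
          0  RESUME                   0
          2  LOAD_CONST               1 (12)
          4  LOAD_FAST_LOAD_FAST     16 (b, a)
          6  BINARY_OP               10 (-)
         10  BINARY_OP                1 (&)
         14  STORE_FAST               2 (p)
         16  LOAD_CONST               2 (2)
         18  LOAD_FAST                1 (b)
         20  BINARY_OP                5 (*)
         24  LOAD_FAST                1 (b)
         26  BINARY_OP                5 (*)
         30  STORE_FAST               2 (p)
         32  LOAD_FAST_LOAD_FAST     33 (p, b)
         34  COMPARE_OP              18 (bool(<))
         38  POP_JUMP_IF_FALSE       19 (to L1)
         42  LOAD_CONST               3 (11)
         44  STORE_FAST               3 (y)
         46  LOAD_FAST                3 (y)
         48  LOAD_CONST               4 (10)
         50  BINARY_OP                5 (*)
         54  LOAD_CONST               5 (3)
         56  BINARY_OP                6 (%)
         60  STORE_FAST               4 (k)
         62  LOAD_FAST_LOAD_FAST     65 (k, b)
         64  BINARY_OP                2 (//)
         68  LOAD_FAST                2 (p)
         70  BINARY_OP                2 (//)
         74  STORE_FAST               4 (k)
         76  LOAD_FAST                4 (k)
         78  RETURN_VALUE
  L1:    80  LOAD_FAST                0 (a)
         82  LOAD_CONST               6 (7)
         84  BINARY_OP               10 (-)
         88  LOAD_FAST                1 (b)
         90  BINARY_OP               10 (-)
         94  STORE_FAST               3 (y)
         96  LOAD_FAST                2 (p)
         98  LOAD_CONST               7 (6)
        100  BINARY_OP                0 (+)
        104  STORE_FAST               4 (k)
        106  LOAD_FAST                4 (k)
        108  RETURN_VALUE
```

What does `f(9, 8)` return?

134

LOAD_CONST → push 12. Stack: [12]
LOAD_FAST_LOAD_FAST b,a → push 8,9. Stack: [12, 8, 9]
BINARY_OP - → 8 - 9 = -1. Stack: [12, -1]
BINARY_OP & → 12 & -1 = 12. Stack: [12]
STORE_FAST p → p=12. Stack: []
LOAD_CONST → push 2. Stack: [2]
LOAD_FAST b → push 8. Stack: [2, 8]
BINARY_OP * → 2 * 8 = 16. Stack: [16]
LOAD_FAST b → push 8. Stack: [16, 8]
BINARY_OP * → 16 * 8 = 128. Stack: [128]
STORE_FAST p → p=128. Stack: []
LOAD_FAST_LOAD_FAST p,b → push 128,8. Stack: [128, 8]
COMPARE_OP bool(<) → 128 vs 8 = False. Stack: [False]
POP_JUMP_IF_FALSE → pop False; jump. Stack: []
LOAD_FAST a → push 9. Stack: [9]
LOAD_CONST → push 7. Stack: [9, 7]
BINARY_OP - → 9 - 7 = 2. Stack: [2]
LOAD_FAST b → push 8. Stack: [2, 8]
BINARY_OP - → 2 - 8 = -6. Stack: [-6]
STORE_FAST y → y=-6. Stack: []
LOAD_FAST p → push 128. Stack: [128]
LOAD_CONST → push 6. Stack: [128, 6]
BINARY_OP + → 128 + 6 = 134. Stack: [134]
STORE_FAST k → k=134. Stack: []
LOAD_FAST k → push 134. Stack: [134]
RETURN_VALUE → return 134.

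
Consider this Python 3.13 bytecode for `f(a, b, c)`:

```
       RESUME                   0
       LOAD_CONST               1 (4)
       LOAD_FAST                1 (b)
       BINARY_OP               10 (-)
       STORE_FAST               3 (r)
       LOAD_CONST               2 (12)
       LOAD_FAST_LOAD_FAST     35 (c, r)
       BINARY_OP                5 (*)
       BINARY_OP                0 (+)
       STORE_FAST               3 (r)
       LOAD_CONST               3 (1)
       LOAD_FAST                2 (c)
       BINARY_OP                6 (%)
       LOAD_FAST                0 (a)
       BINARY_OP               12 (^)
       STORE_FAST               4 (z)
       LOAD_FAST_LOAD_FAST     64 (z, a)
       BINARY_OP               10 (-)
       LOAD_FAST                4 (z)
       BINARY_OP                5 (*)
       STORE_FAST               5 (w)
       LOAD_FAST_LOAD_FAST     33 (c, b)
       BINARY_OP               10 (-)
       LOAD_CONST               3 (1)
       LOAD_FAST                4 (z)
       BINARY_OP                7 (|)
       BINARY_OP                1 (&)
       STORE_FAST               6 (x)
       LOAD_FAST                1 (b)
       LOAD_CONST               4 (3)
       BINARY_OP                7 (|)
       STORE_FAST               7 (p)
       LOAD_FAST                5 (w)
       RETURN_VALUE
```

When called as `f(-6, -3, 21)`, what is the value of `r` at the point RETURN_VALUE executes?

LOAD_CONST → push 4. Stack: [4]
LOAD_FAST b → push -3. Stack: [4, -3]
BINARY_OP - → 4 - -3 = 7. Stack: [7]
STORE_FAST r → r=7. Stack: []
LOAD_CONST → push 12. Stack: [12]
LOAD_FAST_LOAD_FAST c,r → push 21,7. Stack: [12, 21, 7]
BINARY_OP * → 21 * 7 = 147. Stack: [12, 147]
BINARY_OP + → 12 + 147 = 159. Stack: [159]
STORE_FAST r → r=159. Stack: []
LOAD_CONST → push 1. Stack: [1]
LOAD_FAST c → push 21. Stack: [1, 21]
BINARY_OP % → 1 % 21 = 1. Stack: [1]
LOAD_FAST a → push -6. Stack: [1, -6]
BINARY_OP ^ → 1 ^ -6 = -5. Stack: [-5]
STORE_FAST z → z=-5. Stack: []
LOAD_FAST_LOAD_FAST z,a → push -5,-6. Stack: [-5, -6]
BINARY_OP - → -5 - -6 = 1. Stack: [1]
LOAD_FAST z → push -5. Stack: [1, -5]
BINARY_OP * → 1 * -5 = -5. Stack: [-5]
STORE_FAST w → w=-5. Stack: []
LOAD_FAST_LOAD_FAST c,b → push 21,-3. Stack: [21, -3]
BINARY_OP - → 21 - -3 = 24. Stack: [24]
LOAD_CONST → push 1. Stack: [24, 1]
LOAD_FAST z → push -5. Stack: [24, 1, -5]
BINARY_OP | → 1 | -5 = -5. Stack: [24, -5]
BINARY_OP & → 24 & -5 = 24. Stack: [24]
STORE_FAST x → x=24. Stack: []
LOAD_FAST b → push -3. Stack: [-3]
LOAD_CONST → push 3. Stack: [-3, 3]
BINARY_OP | → -3 | 3 = -1. Stack: [-1]
STORE_FAST p → p=-1. Stack: []
LOAD_FAST w → push -5. Stack: [-5]
RETURN_VALUE → return -5.

159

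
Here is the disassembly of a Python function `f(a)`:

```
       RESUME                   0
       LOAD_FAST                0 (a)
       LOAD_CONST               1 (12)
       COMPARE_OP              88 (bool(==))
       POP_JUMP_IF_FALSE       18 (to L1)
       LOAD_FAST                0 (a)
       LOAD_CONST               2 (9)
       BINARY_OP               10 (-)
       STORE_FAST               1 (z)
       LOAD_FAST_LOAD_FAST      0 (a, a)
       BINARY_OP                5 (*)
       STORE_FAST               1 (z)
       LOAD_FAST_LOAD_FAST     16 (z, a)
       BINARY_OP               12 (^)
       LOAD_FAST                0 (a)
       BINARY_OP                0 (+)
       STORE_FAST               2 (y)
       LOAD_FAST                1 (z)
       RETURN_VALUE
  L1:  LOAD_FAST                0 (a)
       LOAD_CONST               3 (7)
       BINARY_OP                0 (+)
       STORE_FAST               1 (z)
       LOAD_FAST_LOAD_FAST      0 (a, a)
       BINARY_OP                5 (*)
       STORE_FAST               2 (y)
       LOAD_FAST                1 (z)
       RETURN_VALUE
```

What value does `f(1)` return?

8

LOAD_FAST a → push 1. Stack: [1]
LOAD_CONST → push 12. Stack: [1, 12]
COMPARE_OP bool(==) → 1 vs 12 = False. Stack: [False]
POP_JUMP_IF_FALSE → pop False; jump. Stack: []
LOAD_FAST a → push 1. Stack: [1]
LOAD_CONST → push 7. Stack: [1, 7]
BINARY_OP + → 1 + 7 = 8. Stack: [8]
STORE_FAST z → z=8. Stack: []
LOAD_FAST_LOAD_FAST a,a → push 1,1. Stack: [1, 1]
BINARY_OP * → 1 * 1 = 1. Stack: [1]
STORE_FAST y → y=1. Stack: []
LOAD_FAST z → push 8. Stack: [8]
RETURN_VALUE → return 8.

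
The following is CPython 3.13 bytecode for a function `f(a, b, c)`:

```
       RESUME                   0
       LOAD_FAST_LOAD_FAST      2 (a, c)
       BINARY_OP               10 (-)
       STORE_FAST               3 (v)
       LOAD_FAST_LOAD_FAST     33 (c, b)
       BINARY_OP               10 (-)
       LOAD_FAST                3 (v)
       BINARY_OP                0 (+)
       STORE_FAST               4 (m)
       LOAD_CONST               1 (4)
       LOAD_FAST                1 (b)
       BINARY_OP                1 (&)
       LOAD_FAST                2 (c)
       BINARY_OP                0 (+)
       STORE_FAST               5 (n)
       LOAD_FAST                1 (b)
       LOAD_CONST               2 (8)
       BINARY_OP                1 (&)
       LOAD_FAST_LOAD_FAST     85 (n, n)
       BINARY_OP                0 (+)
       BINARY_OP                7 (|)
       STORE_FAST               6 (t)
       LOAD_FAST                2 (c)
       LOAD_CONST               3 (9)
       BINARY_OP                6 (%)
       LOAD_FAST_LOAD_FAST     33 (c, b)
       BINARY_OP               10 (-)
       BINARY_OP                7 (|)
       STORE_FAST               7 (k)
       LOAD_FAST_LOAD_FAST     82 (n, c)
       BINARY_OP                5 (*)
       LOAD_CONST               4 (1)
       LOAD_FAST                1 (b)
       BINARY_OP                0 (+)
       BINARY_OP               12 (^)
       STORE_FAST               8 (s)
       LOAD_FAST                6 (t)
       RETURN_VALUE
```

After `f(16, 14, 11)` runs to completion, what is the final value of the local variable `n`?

LOAD_FAST_LOAD_FAST a,c → push 16,11. Stack: [16, 11]
BINARY_OP - → 16 - 11 = 5. Stack: [5]
STORE_FAST v → v=5. Stack: []
LOAD_FAST_LOAD_FAST c,b → push 11,14. Stack: [11, 14]
BINARY_OP - → 11 - 14 = -3. Stack: [-3]
LOAD_FAST v → push 5. Stack: [-3, 5]
BINARY_OP + → -3 + 5 = 2. Stack: [2]
STORE_FAST m → m=2. Stack: []
LOAD_CONST → push 4. Stack: [4]
LOAD_FAST b → push 14. Stack: [4, 14]
BINARY_OP & → 4 & 14 = 4. Stack: [4]
LOAD_FAST c → push 11. Stack: [4, 11]
BINARY_OP + → 4 + 11 = 15. Stack: [15]
STORE_FAST n → n=15. Stack: []
LOAD_FAST b → push 14. Stack: [14]
LOAD_CONST → push 8. Stack: [14, 8]
BINARY_OP & → 14 & 8 = 8. Stack: [8]
LOAD_FAST_LOAD_FAST n,n → push 15,15. Stack: [8, 15, 15]
BINARY_OP + → 15 + 15 = 30. Stack: [8, 30]
BINARY_OP | → 8 | 30 = 30. Stack: [30]
STORE_FAST t → t=30. Stack: []
LOAD_FAST c → push 11. Stack: [11]
LOAD_CONST → push 9. Stack: [11, 9]
BINARY_OP % → 11 % 9 = 2. Stack: [2]
LOAD_FAST_LOAD_FAST c,b → push 11,14. Stack: [2, 11, 14]
BINARY_OP - → 11 - 14 = -3. Stack: [2, -3]
BINARY_OP | → 2 | -3 = -1. Stack: [-1]
STORE_FAST k → k=-1. Stack: []
LOAD_FAST_LOAD_FAST n,c → push 15,11. Stack: [15, 11]
BINARY_OP * → 15 * 11 = 165. Stack: [165]
LOAD_CONST → push 1. Stack: [165, 1]
LOAD_FAST b → push 14. Stack: [165, 1, 14]
BINARY_OP + → 1 + 14 = 15. Stack: [165, 15]
BINARY_OP ^ → 165 ^ 15 = 170. Stack: [170]
STORE_FAST s → s=170. Stack: []
LOAD_FAST t → push 30. Stack: [30]
RETURN_VALUE → return 30.

15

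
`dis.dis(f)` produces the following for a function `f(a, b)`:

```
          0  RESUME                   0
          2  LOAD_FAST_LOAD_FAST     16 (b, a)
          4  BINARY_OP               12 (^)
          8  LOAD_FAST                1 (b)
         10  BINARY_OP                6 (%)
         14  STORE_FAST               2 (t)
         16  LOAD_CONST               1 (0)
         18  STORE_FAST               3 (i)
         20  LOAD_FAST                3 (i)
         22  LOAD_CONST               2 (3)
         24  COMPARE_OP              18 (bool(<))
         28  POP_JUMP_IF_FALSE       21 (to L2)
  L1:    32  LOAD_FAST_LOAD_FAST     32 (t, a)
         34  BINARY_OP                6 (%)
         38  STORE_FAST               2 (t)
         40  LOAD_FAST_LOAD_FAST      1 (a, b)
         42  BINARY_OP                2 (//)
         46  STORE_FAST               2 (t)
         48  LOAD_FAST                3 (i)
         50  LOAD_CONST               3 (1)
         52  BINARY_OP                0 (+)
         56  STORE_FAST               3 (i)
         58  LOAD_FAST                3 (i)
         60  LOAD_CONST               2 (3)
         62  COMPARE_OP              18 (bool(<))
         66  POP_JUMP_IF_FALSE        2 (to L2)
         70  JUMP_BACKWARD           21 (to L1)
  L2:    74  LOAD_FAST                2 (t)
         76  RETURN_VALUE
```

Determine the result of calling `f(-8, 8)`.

LOAD_FAST_LOAD_FAST b,a → push 8,-8. Stack: [8, -8]
BINARY_OP ^ → 8 ^ -8 = -16. Stack: [-16]
LOAD_FAST b → push 8. Stack: [-16, 8]
BINARY_OP % → -16 % 8 = 0. Stack: [0]
STORE_FAST t → t=0. Stack: []
LOAD_CONST → push 0. Stack: [0]
STORE_FAST i → i=0. Stack: []
LOAD_FAST i → push 0. Stack: [0]
LOAD_CONST → push 3. Stack: [0, 3]
COMPARE_OP bool(<) → 0 vs 3 = True. Stack: [True]
POP_JUMP_IF_FALSE → pop True; no jump. Stack: []
LOAD_FAST_LOAD_FAST t,a → push 0,-8. Stack: [0, -8]
BINARY_OP % → 0 % -8 = 0. Stack: [0]
STORE_FAST t → t=0. Stack: []
LOAD_FAST_LOAD_FAST a,b → push -8,8. Stack: [-8, 8]
BINARY_OP // → -8 // 8 = -1. Stack: [-1]
STORE_FAST t → t=-1. Stack: []
LOAD_FAST i → push 0. Stack: [0]
LOAD_CONST → push 1. Stack: [0, 1]
BINARY_OP + → 0 + 1 = 1. Stack: [1]
STORE_FAST i → i=1. Stack: []
LOAD_FAST i → push 1. Stack: [1]
LOAD_CONST → push 3. Stack: [1, 3]
COMPARE_OP bool(<) → 1 vs 3 = True. Stack: [True]
POP_JUMP_IF_FALSE → pop True; no jump. Stack: []
LOAD_FAST_LOAD_FAST t,a → push -1,-8. Stack: [-1, -8]
BINARY_OP % → -1 % -8 = -1. Stack: [-1]
STORE_FAST t → t=-1. Stack: []
LOAD_FAST_LOAD_FAST a,b → push -8,8. Stack: [-8, 8]
BINARY_OP // → -8 // 8 = -1. Stack: [-1]
STORE_FAST t → t=-1. Stack: []
LOAD_FAST i → push 1. Stack: [1]
LOAD_CONST → push 1. Stack: [1, 1]
BINARY_OP + → 1 + 1 = 2. Stack: [2]
STORE_FAST i → i=2. Stack: []
LOAD_FAST i → push 2. Stack: [2]
LOAD_CONST → push 3. Stack: [2, 3]
COMPARE_OP bool(<) → 2 vs 3 = True. Stack: [True]
POP_JUMP_IF_FALSE → pop True; no jump. Stack: []
LOAD_FAST_LOAD_FAST t,a → push -1,-8. Stack: [-1, -8]
BINARY_OP % → -1 % -8 = -1. Stack: [-1]
STORE_FAST t → t=-1. Stack: []
LOAD_FAST_LOAD_FAST a,b → push -8,8. Stack: [-8, 8]
BINARY_OP // → -8 // 8 = -1. Stack: [-1]
STORE_FAST t → t=-1. Stack: []
LOAD_FAST i → push 2. Stack: [2]
LOAD_CONST → push 1. Stack: [2, 1]
BINARY_OP + → 2 + 1 = 3. Stack: [3]
STORE_FAST i → i=3. Stack: []
LOAD_FAST i → push 3. Stack: [3]
LOAD_CONST → push 3. Stack: [3, 3]
COMPARE_OP bool(<) → 3 vs 3 = False. Stack: [False]
POP_JUMP_IF_FALSE → pop False; jump. Stack: []
LOAD_FAST t → push -1. Stack: [-1]
RETURN_VALUE → return -1.

-1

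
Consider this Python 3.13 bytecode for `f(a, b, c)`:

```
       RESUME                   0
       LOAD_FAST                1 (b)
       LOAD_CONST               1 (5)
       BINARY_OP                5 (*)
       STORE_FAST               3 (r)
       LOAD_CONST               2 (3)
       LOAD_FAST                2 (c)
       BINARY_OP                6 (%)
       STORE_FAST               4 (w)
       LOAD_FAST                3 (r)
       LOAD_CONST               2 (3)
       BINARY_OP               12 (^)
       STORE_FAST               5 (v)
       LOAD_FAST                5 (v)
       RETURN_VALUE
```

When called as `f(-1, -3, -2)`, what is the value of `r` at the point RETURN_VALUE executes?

LOAD_FAST b → push -3. Stack: [-3]
LOAD_CONST → push 5. Stack: [-3, 5]
BINARY_OP * → -3 * 5 = -15. Stack: [-15]
STORE_FAST r → r=-15. Stack: []
LOAD_CONST → push 3. Stack: [3]
LOAD_FAST c → push -2. Stack: [3, -2]
BINARY_OP % → 3 % -2 = -1. Stack: [-1]
STORE_FAST w → w=-1. Stack: []
LOAD_FAST r → push -15. Stack: [-15]
LOAD_CONST → push 3. Stack: [-15, 3]
BINARY_OP ^ → -15 ^ 3 = -14. Stack: [-14]
STORE_FAST v → v=-14. Stack: []
LOAD_FAST v → push -14. Stack: [-14]
RETURN_VALUE → return -14.

-15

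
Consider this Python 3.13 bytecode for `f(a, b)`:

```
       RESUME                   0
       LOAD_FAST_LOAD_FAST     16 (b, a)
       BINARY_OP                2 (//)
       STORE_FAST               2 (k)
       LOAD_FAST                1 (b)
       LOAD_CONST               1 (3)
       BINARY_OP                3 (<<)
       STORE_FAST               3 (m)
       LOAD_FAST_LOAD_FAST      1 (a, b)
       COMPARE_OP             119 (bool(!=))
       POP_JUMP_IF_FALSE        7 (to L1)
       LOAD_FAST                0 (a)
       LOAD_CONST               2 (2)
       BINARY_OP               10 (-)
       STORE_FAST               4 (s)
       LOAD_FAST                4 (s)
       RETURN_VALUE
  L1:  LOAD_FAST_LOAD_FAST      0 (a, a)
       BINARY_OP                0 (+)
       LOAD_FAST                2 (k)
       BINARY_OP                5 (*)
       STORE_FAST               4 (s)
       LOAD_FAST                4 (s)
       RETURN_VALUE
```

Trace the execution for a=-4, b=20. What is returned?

LOAD_FAST_LOAD_FAST b,a → push 20,-4. Stack: [20, -4]
BINARY_OP // → 20 // -4 = -5. Stack: [-5]
STORE_FAST k → k=-5. Stack: []
LOAD_FAST b → push 20. Stack: [20]
LOAD_CONST → push 3. Stack: [20, 3]
BINARY_OP << → 20 << 3 = 160. Stack: [160]
STORE_FAST m → m=160. Stack: []
LOAD_FAST_LOAD_FAST a,b → push -4,20. Stack: [-4, 20]
COMPARE_OP bool(!=) → -4 vs 20 = True. Stack: [True]
POP_JUMP_IF_FALSE → pop True; no jump. Stack: []
LOAD_FAST a → push -4. Stack: [-4]
LOAD_CONST → push 2. Stack: [-4, 2]
BINARY_OP - → -4 - 2 = -6. Stack: [-6]
STORE_FAST s → s=-6. Stack: []
LOAD_FAST s → push -6. Stack: [-6]
RETURN_VALUE → return -6.

-6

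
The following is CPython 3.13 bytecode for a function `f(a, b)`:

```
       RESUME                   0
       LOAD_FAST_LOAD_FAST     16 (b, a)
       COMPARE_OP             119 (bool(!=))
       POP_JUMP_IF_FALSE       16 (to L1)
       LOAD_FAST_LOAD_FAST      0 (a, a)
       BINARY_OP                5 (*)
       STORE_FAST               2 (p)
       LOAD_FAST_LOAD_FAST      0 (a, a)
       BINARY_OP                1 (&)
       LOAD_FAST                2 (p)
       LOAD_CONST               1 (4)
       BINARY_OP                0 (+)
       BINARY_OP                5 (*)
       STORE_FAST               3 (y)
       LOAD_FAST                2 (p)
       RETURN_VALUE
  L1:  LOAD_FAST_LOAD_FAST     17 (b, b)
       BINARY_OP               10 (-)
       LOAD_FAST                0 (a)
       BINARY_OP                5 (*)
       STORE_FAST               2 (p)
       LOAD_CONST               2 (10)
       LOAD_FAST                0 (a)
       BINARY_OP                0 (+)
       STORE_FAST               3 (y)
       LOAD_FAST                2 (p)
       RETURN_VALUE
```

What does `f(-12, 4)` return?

LOAD_FAST_LOAD_FAST b,a → push 4,-12. Stack: [4, -12]
COMPARE_OP bool(!=) → 4 vs -12 = True. Stack: [True]
POP_JUMP_IF_FALSE → pop True; no jump. Stack: []
LOAD_FAST_LOAD_FAST a,a → push -12,-12. Stack: [-12, -12]
BINARY_OP * → -12 * -12 = 144. Stack: [144]
STORE_FAST p → p=144. Stack: []
LOAD_FAST_LOAD_FAST a,a → push -12,-12. Stack: [-12, -12]
BINARY_OP & → -12 & -12 = -12. Stack: [-12]
LOAD_FAST p → push 144. Stack: [-12, 144]
LOAD_CONST → push 4. Stack: [-12, 144, 4]
BINARY_OP + → 144 + 4 = 148. Stack: [-12, 148]
BINARY_OP * → -12 * 148 = -1776. Stack: [-1776]
STORE_FAST y → y=-1776. Stack: []
LOAD_FAST p → push 144. Stack: [144]
RETURN_VALUE → return 144.

144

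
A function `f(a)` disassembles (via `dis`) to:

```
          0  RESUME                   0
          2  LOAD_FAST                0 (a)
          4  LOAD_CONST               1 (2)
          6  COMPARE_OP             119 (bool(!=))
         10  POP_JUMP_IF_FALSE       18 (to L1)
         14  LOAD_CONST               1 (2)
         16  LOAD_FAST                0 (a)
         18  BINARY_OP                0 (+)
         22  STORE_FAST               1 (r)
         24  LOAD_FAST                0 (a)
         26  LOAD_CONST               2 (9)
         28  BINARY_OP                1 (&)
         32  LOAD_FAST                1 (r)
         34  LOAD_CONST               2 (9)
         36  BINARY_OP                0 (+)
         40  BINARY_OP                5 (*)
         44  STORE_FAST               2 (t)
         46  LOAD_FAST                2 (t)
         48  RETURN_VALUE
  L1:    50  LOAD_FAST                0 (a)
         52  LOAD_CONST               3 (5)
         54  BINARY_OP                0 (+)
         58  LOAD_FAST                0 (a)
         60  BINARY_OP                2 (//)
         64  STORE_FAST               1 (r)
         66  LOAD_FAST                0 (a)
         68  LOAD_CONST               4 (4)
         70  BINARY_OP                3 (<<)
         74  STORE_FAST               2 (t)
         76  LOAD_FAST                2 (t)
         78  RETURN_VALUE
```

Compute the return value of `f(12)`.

184

LOAD_FAST a → push 12. Stack: [12]
LOAD_CONST → push 2. Stack: [12, 2]
COMPARE_OP bool(!=) → 12 vs 2 = True. Stack: [True]
POP_JUMP_IF_FALSE → pop True; no jump. Stack: []
LOAD_CONST → push 2. Stack: [2]
LOAD_FAST a → push 12. Stack: [2, 12]
BINARY_OP + → 2 + 12 = 14. Stack: [14]
STORE_FAST r → r=14. Stack: []
LOAD_FAST a → push 12. Stack: [12]
LOAD_CONST → push 9. Stack: [12, 9]
BINARY_OP & → 12 & 9 = 8. Stack: [8]
LOAD_FAST r → push 14. Stack: [8, 14]
LOAD_CONST → push 9. Stack: [8, 14, 9]
BINARY_OP + → 14 + 9 = 23. Stack: [8, 23]
BINARY_OP * → 8 * 23 = 184. Stack: [184]
STORE_FAST t → t=184. Stack: []
LOAD_FAST t → push 184. Stack: [184]
RETURN_VALUE → return 184.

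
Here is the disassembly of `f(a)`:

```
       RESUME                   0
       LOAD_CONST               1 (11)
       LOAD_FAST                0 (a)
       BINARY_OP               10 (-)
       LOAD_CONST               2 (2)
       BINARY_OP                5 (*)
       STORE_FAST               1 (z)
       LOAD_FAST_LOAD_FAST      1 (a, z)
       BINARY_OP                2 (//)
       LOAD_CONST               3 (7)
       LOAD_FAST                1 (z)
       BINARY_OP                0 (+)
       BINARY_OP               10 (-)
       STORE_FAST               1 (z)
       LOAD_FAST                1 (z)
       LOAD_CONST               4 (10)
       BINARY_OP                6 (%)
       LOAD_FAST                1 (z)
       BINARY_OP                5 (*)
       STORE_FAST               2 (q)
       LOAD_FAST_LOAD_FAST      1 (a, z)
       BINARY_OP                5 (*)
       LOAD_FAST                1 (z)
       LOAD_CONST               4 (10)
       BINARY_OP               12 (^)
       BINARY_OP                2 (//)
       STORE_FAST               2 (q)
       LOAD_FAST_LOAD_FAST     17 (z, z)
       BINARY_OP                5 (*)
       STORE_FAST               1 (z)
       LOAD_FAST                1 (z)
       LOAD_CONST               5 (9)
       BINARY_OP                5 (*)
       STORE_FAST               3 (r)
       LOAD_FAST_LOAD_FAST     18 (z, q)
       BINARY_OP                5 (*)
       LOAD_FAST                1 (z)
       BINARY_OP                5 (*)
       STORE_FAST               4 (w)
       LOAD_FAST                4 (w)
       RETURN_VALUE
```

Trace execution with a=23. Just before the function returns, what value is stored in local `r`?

LOAD_CONST → push 11. Stack: [11]
LOAD_FAST a → push 23. Stack: [11, 23]
BINARY_OP - → 11 - 23 = -12. Stack: [-12]
LOAD_CONST → push 2. Stack: [-12, 2]
BINARY_OP * → -12 * 2 = -24. Stack: [-24]
STORE_FAST z → z=-24. Stack: []
LOAD_FAST_LOAD_FAST a,z → push 23,-24. Stack: [23, -24]
BINARY_OP // → 23 // -24 = -1. Stack: [-1]
LOAD_CONST → push 7. Stack: [-1, 7]
LOAD_FAST z → push -24. Stack: [-1, 7, -24]
BINARY_OP + → 7 + -24 = -17. Stack: [-1, -17]
BINARY_OP - → -1 - -17 = 16. Stack: [16]
STORE_FAST z → z=16. Stack: []
LOAD_FAST z → push 16. Stack: [16]
LOAD_CONST → push 10. Stack: [16, 10]
BINARY_OP % → 16 % 10 = 6. Stack: [6]
LOAD_FAST z → push 16. Stack: [6, 16]
BINARY_OP * → 6 * 16 = 96. Stack: [96]
STORE_FAST q → q=96. Stack: []
LOAD_FAST_LOAD_FAST a,z → push 23,16. Stack: [23, 16]
BINARY_OP * → 23 * 16 = 368. Stack: [368]
LOAD_FAST z → push 16. Stack: [368, 16]
LOAD_CONST → push 10. Stack: [368, 16, 10]
BINARY_OP ^ → 16 ^ 10 = 26. Stack: [368, 26]
BINARY_OP // → 368 // 26 = 14. Stack: [14]
STORE_FAST q → q=14. Stack: []
LOAD_FAST_LOAD_FAST z,z → push 16,16. Stack: [16, 16]
BINARY_OP * → 16 * 16 = 256. Stack: [256]
STORE_FAST z → z=256. Stack: []
LOAD_FAST z → push 256. Stack: [256]
LOAD_CONST → push 9. Stack: [256, 9]
BINARY_OP * → 256 * 9 = 2304. Stack: [2304]
STORE_FAST r → r=2304. Stack: []
LOAD_FAST_LOAD_FAST z,q → push 256,14. Stack: [256, 14]
BINARY_OP * → 256 * 14 = 3584. Stack: [3584]
LOAD_FAST z → push 256. Stack: [3584, 256]
BINARY_OP * → 3584 * 256 = 917504. Stack: [917504]
STORE_FAST w → w=917504. Stack: []
LOAD_FAST w → push 917504. Stack: [917504]
RETURN_VALUE → return 917504.

2304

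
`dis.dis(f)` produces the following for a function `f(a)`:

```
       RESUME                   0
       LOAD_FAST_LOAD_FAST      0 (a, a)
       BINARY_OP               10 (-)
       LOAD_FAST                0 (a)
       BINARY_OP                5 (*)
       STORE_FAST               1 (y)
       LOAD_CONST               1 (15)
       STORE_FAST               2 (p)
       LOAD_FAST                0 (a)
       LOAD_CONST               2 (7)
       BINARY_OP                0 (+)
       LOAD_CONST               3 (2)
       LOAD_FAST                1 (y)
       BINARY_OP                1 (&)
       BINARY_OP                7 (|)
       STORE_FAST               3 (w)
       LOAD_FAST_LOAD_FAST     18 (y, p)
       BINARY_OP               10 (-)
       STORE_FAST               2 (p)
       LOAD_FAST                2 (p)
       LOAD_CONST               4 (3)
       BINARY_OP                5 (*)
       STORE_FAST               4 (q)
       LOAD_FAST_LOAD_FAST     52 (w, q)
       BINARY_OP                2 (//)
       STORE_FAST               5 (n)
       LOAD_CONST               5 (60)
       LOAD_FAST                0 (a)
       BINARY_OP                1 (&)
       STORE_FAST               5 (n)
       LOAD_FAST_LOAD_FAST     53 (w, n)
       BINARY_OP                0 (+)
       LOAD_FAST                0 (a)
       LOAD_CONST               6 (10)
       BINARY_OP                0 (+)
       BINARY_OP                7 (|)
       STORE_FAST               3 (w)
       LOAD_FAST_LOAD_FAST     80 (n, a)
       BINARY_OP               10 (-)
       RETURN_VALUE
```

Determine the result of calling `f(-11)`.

LOAD_FAST_LOAD_FAST a,a → push -11,-11. Stack: [-11, -11]
BINARY_OP - → -11 - -11 = 0. Stack: [0]
LOAD_FAST a → push -11. Stack: [0, -11]
BINARY_OP * → 0 * -11 = 0. Stack: [0]
STORE_FAST y → y=0. Stack: []
LOAD_CONST → push 15. Stack: [15]
STORE_FAST p → p=15. Stack: []
LOAD_FAST a → push -11. Stack: [-11]
LOAD_CONST → push 7. Stack: [-11, 7]
BINARY_OP + → -11 + 7 = -4. Stack: [-4]
LOAD_CONST → push 2. Stack: [-4, 2]
LOAD_FAST y → push 0. Stack: [-4, 2, 0]
BINARY_OP & → 2 & 0 = 0. Stack: [-4, 0]
BINARY_OP | → -4 | 0 = -4. Stack: [-4]
STORE_FAST w → w=-4. Stack: []
LOAD_FAST_LOAD_FAST y,p → push 0,15. Stack: [0, 15]
BINARY_OP - → 0 - 15 = -15. Stack: [-15]
STORE_FAST p → p=-15. Stack: []
LOAD_FAST p → push -15. Stack: [-15]
LOAD_CONST → push 3. Stack: [-15, 3]
BINARY_OP * → -15 * 3 = -45. Stack: [-45]
STORE_FAST q → q=-45. Stack: []
LOAD_FAST_LOAD_FAST w,q → push -4,-45. Stack: [-4, -45]
BINARY_OP // → -4 // -45 = 0. Stack: [0]
STORE_FAST n → n=0. Stack: []
LOAD_CONST → push 60. Stack: [60]
LOAD_FAST a → push -11. Stack: [60, -11]
BINARY_OP & → 60 & -11 = 52. Stack: [52]
STORE_FAST n → n=52. Stack: []
LOAD_FAST_LOAD_FAST w,n → push -4,52. Stack: [-4, 52]
BINARY_OP + → -4 + 52 = 48. Stack: [48]
LOAD_FAST a → push -11. Stack: [48, -11]
LOAD_CONST → push 10. Stack: [48, -11, 10]
BINARY_OP + → -11 + 10 = -1. Stack: [48, -1]
BINARY_OP | → 48 | -1 = -1. Stack: [-1]
STORE_FAST w → w=-1. Stack: []
LOAD_FAST_LOAD_FAST n,a → push 52,-11. Stack: [52, -11]
BINARY_OP - → 52 - -11 = 63. Stack: [63]
RETURN_VALUE → return 63.

63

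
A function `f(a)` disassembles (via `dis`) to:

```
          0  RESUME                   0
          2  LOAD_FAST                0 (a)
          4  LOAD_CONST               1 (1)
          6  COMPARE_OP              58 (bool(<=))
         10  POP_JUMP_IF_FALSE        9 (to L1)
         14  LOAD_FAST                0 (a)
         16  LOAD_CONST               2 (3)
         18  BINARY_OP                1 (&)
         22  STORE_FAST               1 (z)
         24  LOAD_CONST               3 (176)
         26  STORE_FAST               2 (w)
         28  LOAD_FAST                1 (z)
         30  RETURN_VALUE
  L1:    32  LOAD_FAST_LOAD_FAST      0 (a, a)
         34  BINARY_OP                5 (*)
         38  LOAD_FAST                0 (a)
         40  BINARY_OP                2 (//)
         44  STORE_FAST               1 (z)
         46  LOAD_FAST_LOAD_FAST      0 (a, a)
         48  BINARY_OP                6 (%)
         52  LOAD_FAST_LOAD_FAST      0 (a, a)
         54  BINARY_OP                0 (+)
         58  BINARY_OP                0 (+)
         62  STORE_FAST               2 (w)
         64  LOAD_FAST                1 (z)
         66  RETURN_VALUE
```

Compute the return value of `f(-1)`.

LOAD_FAST a → push -1. Stack: [-1]
LOAD_CONST → push 1. Stack: [-1, 1]
COMPARE_OP bool(<=) → -1 vs 1 = True. Stack: [True]
POP_JUMP_IF_FALSE → pop True; no jump. Stack: []
LOAD_FAST a → push -1. Stack: [-1]
LOAD_CONST → push 3. Stack: [-1, 3]
BINARY_OP & → -1 & 3 = 3. Stack: [3]
STORE_FAST z → z=3. Stack: []
LOAD_CONST → push 176. Stack: [176]
STORE_FAST w → w=176. Stack: []
LOAD_FAST z → push 3. Stack: [3]
RETURN_VALUE → return 3.

3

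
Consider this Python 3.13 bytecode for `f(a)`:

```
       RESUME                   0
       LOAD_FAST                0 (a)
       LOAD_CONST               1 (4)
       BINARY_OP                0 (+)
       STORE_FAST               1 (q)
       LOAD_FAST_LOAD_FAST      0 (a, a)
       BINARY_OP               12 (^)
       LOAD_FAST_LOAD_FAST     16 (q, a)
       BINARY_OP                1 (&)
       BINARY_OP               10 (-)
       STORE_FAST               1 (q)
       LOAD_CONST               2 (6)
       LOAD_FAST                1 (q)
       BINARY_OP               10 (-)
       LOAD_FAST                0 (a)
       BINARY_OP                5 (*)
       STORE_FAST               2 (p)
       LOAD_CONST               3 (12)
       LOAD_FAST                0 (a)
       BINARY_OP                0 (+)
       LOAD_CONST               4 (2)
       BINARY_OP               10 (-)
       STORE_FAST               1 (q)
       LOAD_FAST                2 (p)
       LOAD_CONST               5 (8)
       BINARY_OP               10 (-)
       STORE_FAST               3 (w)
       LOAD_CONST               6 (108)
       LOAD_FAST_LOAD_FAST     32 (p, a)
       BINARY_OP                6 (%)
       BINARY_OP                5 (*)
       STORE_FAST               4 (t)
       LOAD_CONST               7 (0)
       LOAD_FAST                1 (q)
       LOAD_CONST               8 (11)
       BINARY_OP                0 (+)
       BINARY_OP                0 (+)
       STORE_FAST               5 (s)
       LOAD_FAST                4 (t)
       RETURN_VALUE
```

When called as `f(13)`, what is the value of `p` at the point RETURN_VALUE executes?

91

LOAD_FAST a → push 13. Stack: [13]
LOAD_CONST → push 4. Stack: [13, 4]
BINARY_OP + → 13 + 4 = 17. Stack: [17]
STORE_FAST q → q=17. Stack: []
LOAD_FAST_LOAD_FAST a,a → push 13,13. Stack: [13, 13]
BINARY_OP ^ → 13 ^ 13 = 0. Stack: [0]
LOAD_FAST_LOAD_FAST q,a → push 17,13. Stack: [0, 17, 13]
BINARY_OP & → 17 & 13 = 1. Stack: [0, 1]
BINARY_OP - → 0 - 1 = -1. Stack: [-1]
STORE_FAST q → q=-1. Stack: []
LOAD_CONST → push 6. Stack: [6]
LOAD_FAST q → push -1. Stack: [6, -1]
BINARY_OP - → 6 - -1 = 7. Stack: [7]
LOAD_FAST a → push 13. Stack: [7, 13]
BINARY_OP * → 7 * 13 = 91. Stack: [91]
STORE_FAST p → p=91. Stack: []
LOAD_CONST → push 12. Stack: [12]
LOAD_FAST a → push 13. Stack: [12, 13]
BINARY_OP + → 12 + 13 = 25. Stack: [25]
LOAD_CONST → push 2. Stack: [25, 2]
BINARY_OP - → 25 - 2 = 23. Stack: [23]
STORE_FAST q → q=23. Stack: []
LOAD_FAST p → push 91. Stack: [91]
LOAD_CONST → push 8. Stack: [91, 8]
BINARY_OP - → 91 - 8 = 83. Stack: [83]
STORE_FAST w → w=83. Stack: []
LOAD_CONST → push 108. Stack: [108]
LOAD_FAST_LOAD_FAST p,a → push 91,13. Stack: [108, 91, 13]
BINARY_OP % → 91 % 13 = 0. Stack: [108, 0]
BINARY_OP * → 108 * 0 = 0. Stack: [0]
STORE_FAST t → t=0. Stack: []
LOAD_CONST → push 0. Stack: [0]
LOAD_FAST q → push 23. Stack: [0, 23]
LOAD_CONST → push 11. Stack: [0, 23, 11]
BINARY_OP + → 23 + 11 = 34. Stack: [0, 34]
BINARY_OP + → 0 + 34 = 34. Stack: [34]
STORE_FAST s → s=34. Stack: []
LOAD_FAST t → push 0. Stack: [0]
RETURN_VALUE → return 0.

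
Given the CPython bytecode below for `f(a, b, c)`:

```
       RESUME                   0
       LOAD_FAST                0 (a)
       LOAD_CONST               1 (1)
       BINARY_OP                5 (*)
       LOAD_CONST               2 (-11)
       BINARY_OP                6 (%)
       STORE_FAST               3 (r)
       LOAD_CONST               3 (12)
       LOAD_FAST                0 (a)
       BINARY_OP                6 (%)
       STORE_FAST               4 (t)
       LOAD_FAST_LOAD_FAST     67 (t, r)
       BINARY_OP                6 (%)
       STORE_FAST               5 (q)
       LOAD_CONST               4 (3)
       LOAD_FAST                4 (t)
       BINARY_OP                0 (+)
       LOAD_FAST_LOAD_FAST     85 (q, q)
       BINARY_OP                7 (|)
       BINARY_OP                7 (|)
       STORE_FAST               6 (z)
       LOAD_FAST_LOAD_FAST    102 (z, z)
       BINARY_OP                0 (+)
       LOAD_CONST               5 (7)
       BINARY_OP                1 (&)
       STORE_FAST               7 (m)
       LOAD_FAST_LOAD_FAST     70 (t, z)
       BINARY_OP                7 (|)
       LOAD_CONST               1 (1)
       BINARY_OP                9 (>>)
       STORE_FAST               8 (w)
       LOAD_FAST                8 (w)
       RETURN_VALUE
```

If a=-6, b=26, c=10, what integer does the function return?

LOAD_FAST a → push -6. Stack: [-6]
LOAD_CONST → push 1. Stack: [-6, 1]
BINARY_OP * → -6 * 1 = -6. Stack: [-6]
LOAD_CONST → push -11. Stack: [-6, -11]
BINARY_OP % → -6 % -11 = -6. Stack: [-6]
STORE_FAST r → r=-6. Stack: []
LOAD_CONST → push 12. Stack: [12]
LOAD_FAST a → push -6. Stack: [12, -6]
BINARY_OP % → 12 % -6 = 0. Stack: [0]
STORE_FAST t → t=0. Stack: []
LOAD_FAST_LOAD_FAST t,r → push 0,-6. Stack: [0, -6]
BINARY_OP % → 0 % -6 = 0. Stack: [0]
STORE_FAST q → q=0. Stack: []
LOAD_CONST → push 3. Stack: [3]
LOAD_FAST t → push 0. Stack: [3, 0]
BINARY_OP + → 3 + 0 = 3. Stack: [3]
LOAD_FAST_LOAD_FAST q,q → push 0,0. Stack: [3, 0, 0]
BINARY_OP | → 0 | 0 = 0. Stack: [3, 0]
BINARY_OP | → 3 | 0 = 3. Stack: [3]
STORE_FAST z → z=3. Stack: []
LOAD_FAST_LOAD_FAST z,z → push 3,3. Stack: [3, 3]
BINARY_OP + → 3 + 3 = 6. Stack: [6]
LOAD_CONST → push 7. Stack: [6, 7]
BINARY_OP & → 6 & 7 = 6. Stack: [6]
STORE_FAST m → m=6. Stack: []
LOAD_FAST_LOAD_FAST t,z → push 0,3. Stack: [0, 3]
BINARY_OP | → 0 | 3 = 3. Stack: [3]
LOAD_CONST → push 1. Stack: [3, 1]
BINARY_OP >> → 3 >> 1 = 1. Stack: [1]
STORE_FAST w → w=1. Stack: []
LOAD_FAST w → push 1. Stack: [1]
RETURN_VALUE → return 1.

1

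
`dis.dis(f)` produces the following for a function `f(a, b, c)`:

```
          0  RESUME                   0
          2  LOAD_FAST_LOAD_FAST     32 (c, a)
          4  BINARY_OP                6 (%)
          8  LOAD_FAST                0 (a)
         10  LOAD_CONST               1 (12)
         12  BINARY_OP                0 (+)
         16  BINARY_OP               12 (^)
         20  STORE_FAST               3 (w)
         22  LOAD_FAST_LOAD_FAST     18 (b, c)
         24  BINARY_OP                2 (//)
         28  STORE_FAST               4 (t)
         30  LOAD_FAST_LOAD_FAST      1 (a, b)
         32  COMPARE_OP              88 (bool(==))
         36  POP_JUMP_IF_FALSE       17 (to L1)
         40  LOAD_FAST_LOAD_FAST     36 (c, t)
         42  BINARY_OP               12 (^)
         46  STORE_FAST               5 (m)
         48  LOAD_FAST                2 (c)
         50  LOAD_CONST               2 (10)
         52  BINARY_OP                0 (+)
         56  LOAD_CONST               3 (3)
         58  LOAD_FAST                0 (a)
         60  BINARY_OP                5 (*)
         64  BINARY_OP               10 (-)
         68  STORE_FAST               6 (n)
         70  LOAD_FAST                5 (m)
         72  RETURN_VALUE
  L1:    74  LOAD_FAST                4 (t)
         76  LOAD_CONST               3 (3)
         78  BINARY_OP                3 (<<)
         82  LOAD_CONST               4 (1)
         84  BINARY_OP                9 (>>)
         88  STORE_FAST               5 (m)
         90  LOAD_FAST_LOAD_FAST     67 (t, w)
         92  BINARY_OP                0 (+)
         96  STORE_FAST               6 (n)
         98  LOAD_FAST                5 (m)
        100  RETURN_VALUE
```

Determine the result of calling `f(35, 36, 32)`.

LOAD_FAST_LOAD_FAST c,a → push 32,35. Stack: [32, 35]
BINARY_OP % → 32 % 35 = 32. Stack: [32]
LOAD_FAST a → push 35. Stack: [32, 35]
LOAD_CONST → push 12. Stack: [32, 35, 12]
BINARY_OP + → 35 + 12 = 47. Stack: [32, 47]
BINARY_OP ^ → 32 ^ 47 = 15. Stack: [15]
STORE_FAST w → w=15. Stack: []
LOAD_FAST_LOAD_FAST b,c → push 36,32. Stack: [36, 32]
BINARY_OP // → 36 // 32 = 1. Stack: [1]
STORE_FAST t → t=1. Stack: []
LOAD_FAST_LOAD_FAST a,b → push 35,36. Stack: [35, 36]
COMPARE_OP bool(==) → 35 vs 36 = False. Stack: [False]
POP_JUMP_IF_FALSE → pop False; jump. Stack: []
LOAD_FAST t → push 1. Stack: [1]
LOAD_CONST → push 3. Stack: [1, 3]
BINARY_OP << → 1 << 3 = 8. Stack: [8]
LOAD_CONST → push 1. Stack: [8, 1]
BINARY_OP >> → 8 >> 1 = 4. Stack: [4]
STORE_FAST m → m=4. Stack: []
LOAD_FAST_LOAD_FAST t,w → push 1,15. Stack: [1, 15]
BINARY_OP + → 1 + 15 = 16. Stack: [16]
STORE_FAST n → n=16. Stack: []
LOAD_FAST m → push 4. Stack: [4]
RETURN_VALUE → return 4.

4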